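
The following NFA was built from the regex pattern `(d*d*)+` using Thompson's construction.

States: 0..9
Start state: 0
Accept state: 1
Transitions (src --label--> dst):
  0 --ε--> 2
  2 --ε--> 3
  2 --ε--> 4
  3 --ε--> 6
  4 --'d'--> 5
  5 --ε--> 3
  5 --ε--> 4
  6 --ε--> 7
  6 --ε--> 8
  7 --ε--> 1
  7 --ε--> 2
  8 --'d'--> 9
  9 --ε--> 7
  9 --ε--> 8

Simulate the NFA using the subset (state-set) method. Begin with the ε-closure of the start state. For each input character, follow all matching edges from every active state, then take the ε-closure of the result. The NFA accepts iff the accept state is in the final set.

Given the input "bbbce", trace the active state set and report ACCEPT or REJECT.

Answer: REJECT

Trace:
start: ε-closure({0}) = {0,1,2,3,4,6,7,8}
'b' @ 1: {}  — no active states
rest 'bbce' ignored (set empty)
after full input: {}  (accept=1 not in)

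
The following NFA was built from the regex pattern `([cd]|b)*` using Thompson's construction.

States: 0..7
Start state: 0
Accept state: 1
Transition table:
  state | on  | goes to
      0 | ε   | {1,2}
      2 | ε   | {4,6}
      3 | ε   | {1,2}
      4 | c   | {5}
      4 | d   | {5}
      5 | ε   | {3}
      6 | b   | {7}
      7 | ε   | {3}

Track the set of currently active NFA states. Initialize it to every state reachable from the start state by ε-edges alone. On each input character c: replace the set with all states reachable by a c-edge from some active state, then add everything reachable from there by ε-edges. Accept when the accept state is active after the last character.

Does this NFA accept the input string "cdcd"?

Answer: ACCEPT

Steps:
initial (ε-close {0}): {0,1,2,4,6}
'c' @ 1: {1,2,3,4,5,6}  (accept∈set)
'd' @ 2: {1,2,3,4,5,6}  (accept∈set)
'c' @ 3: {1,2,3,4,5,6}  (accept∈set)
'd' @ 4: {1,2,3,4,5,6}  (accept∈set)
end set {1,2,3,4,5,6} — state 1 in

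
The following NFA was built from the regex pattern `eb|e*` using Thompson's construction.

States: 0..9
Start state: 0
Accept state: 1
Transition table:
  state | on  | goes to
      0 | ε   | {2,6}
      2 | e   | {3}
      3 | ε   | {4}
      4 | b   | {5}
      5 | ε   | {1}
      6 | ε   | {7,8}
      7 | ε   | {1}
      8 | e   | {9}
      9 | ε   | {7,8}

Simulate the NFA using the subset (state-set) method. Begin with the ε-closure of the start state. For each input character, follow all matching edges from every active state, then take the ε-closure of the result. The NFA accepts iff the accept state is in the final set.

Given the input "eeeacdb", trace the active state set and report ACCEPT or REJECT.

initial (ε-close {0}): {0,1,2,6,7,8}
'e' @ 1: {1,3,4,7,8,9}  (accept∈set)
'e' @ 2: {1,7,8,9}  (accept∈set)
'e' @ 3: {1,7,8,9}  (accept∈set)
'a' @ 4: {}  — state set empty
rest 'cdb' ignored (set empty)
final: {}; accept 1 not in set

Answer: REJECT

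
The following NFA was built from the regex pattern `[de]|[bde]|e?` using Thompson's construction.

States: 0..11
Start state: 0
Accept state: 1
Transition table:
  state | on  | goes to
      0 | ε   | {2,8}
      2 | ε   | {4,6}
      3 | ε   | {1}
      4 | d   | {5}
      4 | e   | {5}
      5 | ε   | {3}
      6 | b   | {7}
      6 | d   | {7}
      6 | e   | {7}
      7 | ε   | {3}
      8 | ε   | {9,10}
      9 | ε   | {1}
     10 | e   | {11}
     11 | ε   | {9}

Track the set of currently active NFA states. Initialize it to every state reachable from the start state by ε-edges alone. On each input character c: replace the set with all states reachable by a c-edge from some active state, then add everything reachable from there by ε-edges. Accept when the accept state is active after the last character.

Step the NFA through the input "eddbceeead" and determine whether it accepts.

initial (ε-close {0}): {0,1,2,4,6,8,9,10}
'e' @ 1: {1,3,5,7,9,11}  ✓accept
'd' @ 2: {}  — state set empty
rest 'dbceeead' ignored (set empty)
end set {} — state 1 not in

Answer: REJECT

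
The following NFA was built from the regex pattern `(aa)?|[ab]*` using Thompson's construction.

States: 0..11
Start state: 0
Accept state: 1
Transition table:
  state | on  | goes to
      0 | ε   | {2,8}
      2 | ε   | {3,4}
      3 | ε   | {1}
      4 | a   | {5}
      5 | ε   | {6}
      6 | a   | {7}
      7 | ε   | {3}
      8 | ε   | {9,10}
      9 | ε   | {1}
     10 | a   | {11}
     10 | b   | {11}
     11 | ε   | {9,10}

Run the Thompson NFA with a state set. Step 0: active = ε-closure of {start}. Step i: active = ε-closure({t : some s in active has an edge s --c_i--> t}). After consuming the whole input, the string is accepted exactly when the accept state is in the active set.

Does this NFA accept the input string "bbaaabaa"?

S₀ = ε-closure({0}) = {0,1,2,3,4,8,9,10}
'b' @ 1: {1,9,10,11}  [accepting]
'b' @ 2: {1,9,10,11}  [accepting]
'a' @ 3: {1,9,10,11}  [accepting]
'a' @ 4: {1,9,10,11}  [accepting]
'a' @ 5: {1,9,10,11}  [accepting]
'b' @ 6: {1,9,10,11}  [accepting]
'a' @ 7: {1,9,10,11}  [accepting]
'a' @ 8: {1,9,10,11}  [accepting]
final: {1,9,10,11}; accept 1 in set

Answer: ACCEPT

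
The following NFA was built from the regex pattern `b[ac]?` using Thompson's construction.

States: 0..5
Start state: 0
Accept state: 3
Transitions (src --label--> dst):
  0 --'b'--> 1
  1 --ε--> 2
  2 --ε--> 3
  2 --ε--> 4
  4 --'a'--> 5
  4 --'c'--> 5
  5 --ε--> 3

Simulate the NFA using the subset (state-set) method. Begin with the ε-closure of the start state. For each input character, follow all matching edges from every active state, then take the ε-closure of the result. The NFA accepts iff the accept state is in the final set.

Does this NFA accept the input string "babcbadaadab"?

Answer: REJECT

Trace:
S₀ = ε-closure({0}) = {0}
'b' @ 1: {1,2,3,4}  (accept∈set)
'a' @ 2: {3,5}  (accept∈set)
'b' @ 3: {}  — dead — no transitions
rest 'cbadaadab' ignored (set empty)
final: {}; accept 3 not in set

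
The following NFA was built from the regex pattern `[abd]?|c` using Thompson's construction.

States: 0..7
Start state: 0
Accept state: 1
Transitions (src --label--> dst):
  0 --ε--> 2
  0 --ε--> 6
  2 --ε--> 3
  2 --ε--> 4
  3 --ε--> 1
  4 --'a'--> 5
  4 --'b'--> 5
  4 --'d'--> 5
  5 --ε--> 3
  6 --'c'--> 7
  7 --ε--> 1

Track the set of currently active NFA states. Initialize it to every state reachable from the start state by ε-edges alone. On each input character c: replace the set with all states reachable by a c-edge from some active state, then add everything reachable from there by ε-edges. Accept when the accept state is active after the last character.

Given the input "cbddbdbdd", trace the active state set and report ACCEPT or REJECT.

start: ε-closure({0}) = {0,1,2,3,4,6}
'c' @ 1: {1,7}  [accepting]
'b' @ 2: {}  — no active states
rest 'ddbdbdd' ignored (set empty)
after full input: {}  (accept=1 not in)

Answer: REJECT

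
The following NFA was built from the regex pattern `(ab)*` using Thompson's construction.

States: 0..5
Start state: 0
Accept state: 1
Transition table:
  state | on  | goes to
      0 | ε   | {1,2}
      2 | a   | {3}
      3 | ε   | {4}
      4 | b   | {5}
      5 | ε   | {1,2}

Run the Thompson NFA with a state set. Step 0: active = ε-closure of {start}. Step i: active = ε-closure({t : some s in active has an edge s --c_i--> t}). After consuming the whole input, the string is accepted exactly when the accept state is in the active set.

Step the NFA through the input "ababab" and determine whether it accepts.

start: ε-closure({0}) = {0,1,2}
'a' @ 1: {3,4}
'b' @ 2: {1,2,5}  [accepting]
'a' @ 3: {3,4}
'b' @ 4: {1,2,5}  [accepting]
'a' @ 5: {3,4}
'b' @ 6: {1,2,5}  [accepting]
final: {1,2,5}; accept 1 in set

Answer: ACCEPT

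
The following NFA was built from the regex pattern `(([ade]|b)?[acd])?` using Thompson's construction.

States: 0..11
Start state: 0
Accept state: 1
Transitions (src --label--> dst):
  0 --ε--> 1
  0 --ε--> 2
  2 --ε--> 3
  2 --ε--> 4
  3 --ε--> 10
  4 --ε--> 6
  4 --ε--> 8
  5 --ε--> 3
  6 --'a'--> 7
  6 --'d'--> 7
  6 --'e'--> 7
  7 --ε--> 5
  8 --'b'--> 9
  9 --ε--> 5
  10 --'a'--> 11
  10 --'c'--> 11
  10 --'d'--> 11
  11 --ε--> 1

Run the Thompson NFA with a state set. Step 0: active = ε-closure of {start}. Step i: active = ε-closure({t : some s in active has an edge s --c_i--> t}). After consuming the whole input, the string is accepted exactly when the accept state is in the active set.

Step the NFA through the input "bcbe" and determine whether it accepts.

Answer: REJECT

Derivation:
start: ε-closure({0}) = {0,1,2,3,4,6,8,10}
'b' @ 1: {3,5,9,10}
'c' @ 2: {1,11}  (accept∈set)
'b' @ 3: {}  — no active states
rest 'e' ignored (set empty)
final: {}; accept 1 not in set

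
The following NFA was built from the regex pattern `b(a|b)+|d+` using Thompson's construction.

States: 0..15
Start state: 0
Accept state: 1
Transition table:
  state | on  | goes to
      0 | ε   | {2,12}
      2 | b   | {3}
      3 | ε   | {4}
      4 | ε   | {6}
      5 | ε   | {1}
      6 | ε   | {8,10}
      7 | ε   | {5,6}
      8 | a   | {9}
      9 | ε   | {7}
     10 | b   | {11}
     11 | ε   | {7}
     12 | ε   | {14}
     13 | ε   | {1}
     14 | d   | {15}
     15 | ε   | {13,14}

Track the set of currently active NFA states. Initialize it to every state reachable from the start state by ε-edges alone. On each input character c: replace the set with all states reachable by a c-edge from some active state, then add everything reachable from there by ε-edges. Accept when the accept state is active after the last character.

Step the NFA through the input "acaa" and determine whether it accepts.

Answer: REJECT

Trace:
initial (ε-close {0}): {0,2,12,14}
'a' @ 1: {}  — state set empty
rest 'caa' ignored (set empty)
end set {} — state 1 not in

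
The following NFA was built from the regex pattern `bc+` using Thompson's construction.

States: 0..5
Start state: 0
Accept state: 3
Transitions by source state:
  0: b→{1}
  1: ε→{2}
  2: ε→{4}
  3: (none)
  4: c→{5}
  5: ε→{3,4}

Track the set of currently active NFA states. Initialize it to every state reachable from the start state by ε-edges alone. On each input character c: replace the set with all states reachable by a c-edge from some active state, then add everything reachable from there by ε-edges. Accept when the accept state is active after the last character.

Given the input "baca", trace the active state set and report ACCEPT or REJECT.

start: ε-closure({0}) = {0}
'b' @ 1: {1,2,4}
'a' @ 2: {}  — dead — no transitions
rest 'ca' ignored (set empty)
end set {} — state 3 not in

Answer: REJECT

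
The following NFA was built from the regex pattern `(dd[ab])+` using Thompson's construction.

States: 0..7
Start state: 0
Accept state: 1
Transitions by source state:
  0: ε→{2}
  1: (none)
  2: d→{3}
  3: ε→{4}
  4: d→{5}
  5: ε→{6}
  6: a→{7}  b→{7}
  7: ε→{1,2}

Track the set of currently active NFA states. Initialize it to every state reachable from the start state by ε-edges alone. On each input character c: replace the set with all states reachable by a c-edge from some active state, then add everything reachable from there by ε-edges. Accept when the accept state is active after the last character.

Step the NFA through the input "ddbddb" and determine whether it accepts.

Answer: ACCEPT

Steps:
start: ε-closure({0}) = {0,2}
'd' @ 1: {3,4}
'd' @ 2: {5,6}
'b' @ 3: {1,2,7}  ✓accept
'd' @ 4: {3,4}
'd' @ 5: {5,6}
'b' @ 6: {1,2,7}  ✓accept
after full input: {1,2,7}  (accept=1 in)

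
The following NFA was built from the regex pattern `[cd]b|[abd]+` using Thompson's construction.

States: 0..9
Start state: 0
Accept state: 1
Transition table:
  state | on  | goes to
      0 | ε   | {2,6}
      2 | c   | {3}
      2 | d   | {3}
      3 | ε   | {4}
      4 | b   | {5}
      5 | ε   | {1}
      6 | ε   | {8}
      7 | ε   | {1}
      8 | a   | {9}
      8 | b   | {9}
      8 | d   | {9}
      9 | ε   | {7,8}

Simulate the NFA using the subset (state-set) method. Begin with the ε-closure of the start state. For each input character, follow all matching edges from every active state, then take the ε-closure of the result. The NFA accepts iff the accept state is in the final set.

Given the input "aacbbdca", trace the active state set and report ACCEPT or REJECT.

initial (ε-close {0}): {0,2,6,8}
'a' @ 1: {1,7,8,9}  [accepting]
'a' @ 2: {1,7,8,9}  [accepting]
'c' @ 3: {}  — dead — no transitions
rest 'bbdca' ignored (set empty)
after full input: {}  (accept=1 not in)

Answer: REJECT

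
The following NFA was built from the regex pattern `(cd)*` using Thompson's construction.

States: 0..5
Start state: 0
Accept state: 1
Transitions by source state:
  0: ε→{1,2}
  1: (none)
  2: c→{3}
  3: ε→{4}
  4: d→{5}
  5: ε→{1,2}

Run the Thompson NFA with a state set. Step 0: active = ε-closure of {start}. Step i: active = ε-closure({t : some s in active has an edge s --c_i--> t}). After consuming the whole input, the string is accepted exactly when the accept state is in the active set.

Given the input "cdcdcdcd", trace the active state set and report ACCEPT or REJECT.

Answer: ACCEPT

Steps:
S₀ = ε-closure({0}) = {0,1,2}
'c' @ 1: {3,4}
'd' @ 2: {1,2,5}  [accepting]
'c' @ 3: {3,4}
'd' @ 4: {1,2,5}  [accepting]
'c' @ 5: {3,4}
'd' @ 6: {1,2,5}  [accepting]
'c' @ 7: {3,4}
'd' @ 8: {1,2,5}  [accepting]
end set {1,2,5} — state 1 in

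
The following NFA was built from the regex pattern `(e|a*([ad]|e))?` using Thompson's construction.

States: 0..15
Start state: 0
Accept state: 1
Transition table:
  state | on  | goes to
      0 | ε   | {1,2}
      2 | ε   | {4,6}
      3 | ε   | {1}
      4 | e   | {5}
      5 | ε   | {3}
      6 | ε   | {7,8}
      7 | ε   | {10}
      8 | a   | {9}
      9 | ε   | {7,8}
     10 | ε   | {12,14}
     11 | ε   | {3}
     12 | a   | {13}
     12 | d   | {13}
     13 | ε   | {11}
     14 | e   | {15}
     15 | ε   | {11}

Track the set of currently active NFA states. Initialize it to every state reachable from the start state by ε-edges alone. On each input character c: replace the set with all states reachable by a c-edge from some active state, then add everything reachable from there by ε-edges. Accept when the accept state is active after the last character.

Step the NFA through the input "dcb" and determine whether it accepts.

S₀ = ε-closure({0}) = {0,1,2,4,6,7,8,10,12,14}
'd' @ 1: {1,3,11,13}  [accepting]
'c' @ 2: {}  — dead — no transitions
rest 'b' ignored (set empty)
final: {}; accept 1 not in set

Answer: REJECT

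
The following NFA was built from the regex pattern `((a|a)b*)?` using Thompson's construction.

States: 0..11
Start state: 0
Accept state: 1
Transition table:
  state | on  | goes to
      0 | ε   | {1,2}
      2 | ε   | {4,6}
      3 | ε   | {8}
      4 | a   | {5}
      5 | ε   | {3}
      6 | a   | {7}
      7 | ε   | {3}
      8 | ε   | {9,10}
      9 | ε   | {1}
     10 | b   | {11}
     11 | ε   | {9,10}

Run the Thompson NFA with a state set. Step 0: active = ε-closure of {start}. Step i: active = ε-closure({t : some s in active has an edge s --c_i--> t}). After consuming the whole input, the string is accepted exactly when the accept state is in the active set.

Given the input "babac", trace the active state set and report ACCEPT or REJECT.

Answer: REJECT

Trace:
start: ε-closure({0}) = {0,1,2,4,6}
'b' @ 1: {}  — no active states
rest 'abac' ignored (set empty)
final: {}; accept 1 not in set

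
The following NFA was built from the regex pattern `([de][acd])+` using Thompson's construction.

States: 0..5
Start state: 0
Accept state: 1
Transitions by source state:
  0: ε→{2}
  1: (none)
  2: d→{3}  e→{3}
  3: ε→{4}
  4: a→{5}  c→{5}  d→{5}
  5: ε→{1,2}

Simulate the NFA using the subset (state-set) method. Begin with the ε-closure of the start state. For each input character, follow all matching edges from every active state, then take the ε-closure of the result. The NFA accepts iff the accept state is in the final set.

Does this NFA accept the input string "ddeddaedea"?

S₀ = ε-closure({0}) = {0,2}
'd' @ 1: {3,4}
'd' @ 2: {1,2,5}  [accepting]
'e' @ 3: {3,4}
'd' @ 4: {1,2,5}  [accepting]
'd' @ 5: {3,4}
'a' @ 6: {1,2,5}  [accepting]
'e' @ 7: {3,4}
'd' @ 8: {1,2,5}  [accepting]
'e' @ 9: {3,4}
'a' @ 10: {1,2,5}  [accepting]
end set {1,2,5} — state 1 in

Answer: ACCEPT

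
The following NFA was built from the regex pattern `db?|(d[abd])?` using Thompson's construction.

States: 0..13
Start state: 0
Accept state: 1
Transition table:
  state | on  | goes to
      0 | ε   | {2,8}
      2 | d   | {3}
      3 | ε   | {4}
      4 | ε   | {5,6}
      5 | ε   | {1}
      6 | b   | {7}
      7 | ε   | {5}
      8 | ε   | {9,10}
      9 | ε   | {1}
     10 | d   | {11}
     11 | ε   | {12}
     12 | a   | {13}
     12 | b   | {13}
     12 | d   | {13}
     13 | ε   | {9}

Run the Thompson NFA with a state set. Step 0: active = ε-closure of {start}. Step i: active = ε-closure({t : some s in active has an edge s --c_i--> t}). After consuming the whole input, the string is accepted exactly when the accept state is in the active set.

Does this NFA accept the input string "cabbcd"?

start: ε-closure({0}) = {0,1,2,8,9,10}
'c' @ 1: {}  — no active states
rest 'abbcd' ignored (set empty)
final: {}; accept 1 not in set

Answer: REJECT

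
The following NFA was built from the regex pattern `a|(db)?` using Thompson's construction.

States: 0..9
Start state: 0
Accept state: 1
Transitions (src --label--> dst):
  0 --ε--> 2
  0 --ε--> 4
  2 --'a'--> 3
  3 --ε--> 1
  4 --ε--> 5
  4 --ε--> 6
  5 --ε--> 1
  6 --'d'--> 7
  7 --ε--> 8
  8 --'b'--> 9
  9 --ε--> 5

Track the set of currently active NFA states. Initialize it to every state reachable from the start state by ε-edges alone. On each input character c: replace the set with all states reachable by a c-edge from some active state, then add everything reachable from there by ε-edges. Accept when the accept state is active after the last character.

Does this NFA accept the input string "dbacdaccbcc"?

Answer: REJECT

Derivation:
initial (ε-close {0}): {0,1,2,4,5,6}
'd' @ 1: {7,8}
'b' @ 2: {1,5,9}  (accept∈set)
'a' @ 3: {}  — dead — no transitions
rest 'cdaccbcc' ignored (set empty)
end set {} — state 1 not in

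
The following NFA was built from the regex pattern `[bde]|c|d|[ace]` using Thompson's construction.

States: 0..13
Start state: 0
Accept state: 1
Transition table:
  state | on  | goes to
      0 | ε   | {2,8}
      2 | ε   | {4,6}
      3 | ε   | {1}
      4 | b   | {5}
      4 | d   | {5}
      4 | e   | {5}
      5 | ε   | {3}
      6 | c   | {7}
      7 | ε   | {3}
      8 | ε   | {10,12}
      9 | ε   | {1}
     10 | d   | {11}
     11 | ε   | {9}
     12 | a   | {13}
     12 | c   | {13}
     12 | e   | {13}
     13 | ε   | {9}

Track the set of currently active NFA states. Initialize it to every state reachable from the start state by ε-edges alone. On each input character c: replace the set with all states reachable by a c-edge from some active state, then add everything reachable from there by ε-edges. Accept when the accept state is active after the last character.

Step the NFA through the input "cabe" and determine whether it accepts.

S₀ = ε-closure({0}) = {0,2,4,6,8,10,12}
'c' @ 1: {1,3,7,9,13}  ✓accept
'a' @ 2: {}  — no active states
rest 'be' ignored (set empty)
final: {}; accept 1 not in set

Answer: REJECT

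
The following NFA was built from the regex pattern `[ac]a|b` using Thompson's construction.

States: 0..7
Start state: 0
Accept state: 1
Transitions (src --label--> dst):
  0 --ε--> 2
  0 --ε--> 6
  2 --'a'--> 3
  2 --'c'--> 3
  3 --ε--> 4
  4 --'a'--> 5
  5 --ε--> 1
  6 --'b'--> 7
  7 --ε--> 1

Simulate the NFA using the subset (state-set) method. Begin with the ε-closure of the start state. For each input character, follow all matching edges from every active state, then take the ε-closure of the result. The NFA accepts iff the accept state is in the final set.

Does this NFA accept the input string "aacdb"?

Answer: REJECT

Steps:
S₀ = ε-closure({0}) = {0,2,6}
'a' @ 1: {3,4}
'a' @ 2: {1,5}  ✓accept
'c' @ 3: {}  — dead — no transitions
rest 'db' ignored (set empty)
end set {} — state 1 not in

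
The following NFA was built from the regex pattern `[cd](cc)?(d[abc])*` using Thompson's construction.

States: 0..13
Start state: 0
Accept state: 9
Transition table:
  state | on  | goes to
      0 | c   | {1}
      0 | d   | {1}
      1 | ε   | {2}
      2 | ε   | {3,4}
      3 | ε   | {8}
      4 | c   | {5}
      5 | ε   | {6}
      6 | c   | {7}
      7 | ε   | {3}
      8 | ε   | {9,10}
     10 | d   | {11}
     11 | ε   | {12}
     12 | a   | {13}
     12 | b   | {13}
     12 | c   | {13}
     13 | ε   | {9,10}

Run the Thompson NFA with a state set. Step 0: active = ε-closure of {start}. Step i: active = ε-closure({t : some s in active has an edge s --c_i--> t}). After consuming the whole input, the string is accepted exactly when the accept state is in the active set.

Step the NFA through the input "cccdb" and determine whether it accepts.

S₀ = ε-closure({0}) = {0}
'c' @ 1: {1,2,3,4,8,9,10}  ✓accept
'c' @ 2: {5,6}
'c' @ 3: {3,7,8,9,10}  ✓accept
'd' @ 4: {11,12}
'b' @ 5: {9,10,13}  ✓accept
after full input: {9,10,13}  (accept=9 in)

Answer: ACCEPT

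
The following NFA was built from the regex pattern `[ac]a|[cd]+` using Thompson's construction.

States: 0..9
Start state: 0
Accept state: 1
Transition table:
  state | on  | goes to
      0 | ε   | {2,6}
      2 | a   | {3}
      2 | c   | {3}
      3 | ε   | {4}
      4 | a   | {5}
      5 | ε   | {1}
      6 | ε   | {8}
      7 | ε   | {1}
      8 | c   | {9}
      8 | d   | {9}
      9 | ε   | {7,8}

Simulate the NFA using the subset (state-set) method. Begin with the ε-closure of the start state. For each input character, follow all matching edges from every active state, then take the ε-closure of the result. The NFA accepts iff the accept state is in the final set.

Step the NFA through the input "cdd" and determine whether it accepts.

Answer: ACCEPT

Trace:
initial (ε-close {0}): {0,2,6,8}
'c' @ 1: {1,3,4,7,8,9}  [accepting]
'd' @ 2: {1,7,8,9}  [accepting]
'd' @ 3: {1,7,8,9}  [accepting]
end set {1,7,8,9} — state 1 in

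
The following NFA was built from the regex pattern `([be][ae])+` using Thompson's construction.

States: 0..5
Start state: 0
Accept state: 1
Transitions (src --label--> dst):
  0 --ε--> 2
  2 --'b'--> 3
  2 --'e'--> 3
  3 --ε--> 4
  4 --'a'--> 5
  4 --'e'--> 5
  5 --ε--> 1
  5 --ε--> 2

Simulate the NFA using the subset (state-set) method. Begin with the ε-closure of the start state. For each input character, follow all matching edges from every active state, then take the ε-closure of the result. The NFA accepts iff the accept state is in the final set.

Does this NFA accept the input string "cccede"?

S₀ = ε-closure({0}) = {0,2}
'c' @ 1: {}  — dead — no transitions
rest 'ccede' ignored (set empty)
end set {} — state 1 not in

Answer: REJECT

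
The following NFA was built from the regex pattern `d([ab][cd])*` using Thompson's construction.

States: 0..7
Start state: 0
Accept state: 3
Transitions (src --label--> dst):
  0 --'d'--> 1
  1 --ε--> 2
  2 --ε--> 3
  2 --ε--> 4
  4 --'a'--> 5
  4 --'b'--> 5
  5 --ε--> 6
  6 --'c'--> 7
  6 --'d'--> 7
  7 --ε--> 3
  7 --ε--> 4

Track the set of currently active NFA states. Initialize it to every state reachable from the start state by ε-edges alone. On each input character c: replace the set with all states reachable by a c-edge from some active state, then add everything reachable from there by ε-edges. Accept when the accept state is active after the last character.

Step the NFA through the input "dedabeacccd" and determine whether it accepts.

initial (ε-close {0}): {0}
'd' @ 1: {1,2,3,4}  [accepting]
'e' @ 2: {}  — no active states
rest 'dabeacccd' ignored (set empty)
after full input: {}  (accept=3 not in)

Answer: REJECT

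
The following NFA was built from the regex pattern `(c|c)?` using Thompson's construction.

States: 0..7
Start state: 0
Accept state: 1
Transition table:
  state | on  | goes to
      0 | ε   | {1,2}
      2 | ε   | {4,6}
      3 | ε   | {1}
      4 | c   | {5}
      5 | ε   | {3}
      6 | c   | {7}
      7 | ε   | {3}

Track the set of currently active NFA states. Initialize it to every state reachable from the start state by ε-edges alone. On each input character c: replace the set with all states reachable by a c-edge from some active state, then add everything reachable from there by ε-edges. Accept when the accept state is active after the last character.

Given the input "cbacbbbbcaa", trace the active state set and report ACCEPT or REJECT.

initial (ε-close {0}): {0,1,2,4,6}
'c' @ 1: {1,3,5,7}  [accepting]
'b' @ 2: {}  — state set empty
rest 'acbbbbcaa' ignored (set empty)
after full input: {}  (accept=1 not in)

Answer: REJECT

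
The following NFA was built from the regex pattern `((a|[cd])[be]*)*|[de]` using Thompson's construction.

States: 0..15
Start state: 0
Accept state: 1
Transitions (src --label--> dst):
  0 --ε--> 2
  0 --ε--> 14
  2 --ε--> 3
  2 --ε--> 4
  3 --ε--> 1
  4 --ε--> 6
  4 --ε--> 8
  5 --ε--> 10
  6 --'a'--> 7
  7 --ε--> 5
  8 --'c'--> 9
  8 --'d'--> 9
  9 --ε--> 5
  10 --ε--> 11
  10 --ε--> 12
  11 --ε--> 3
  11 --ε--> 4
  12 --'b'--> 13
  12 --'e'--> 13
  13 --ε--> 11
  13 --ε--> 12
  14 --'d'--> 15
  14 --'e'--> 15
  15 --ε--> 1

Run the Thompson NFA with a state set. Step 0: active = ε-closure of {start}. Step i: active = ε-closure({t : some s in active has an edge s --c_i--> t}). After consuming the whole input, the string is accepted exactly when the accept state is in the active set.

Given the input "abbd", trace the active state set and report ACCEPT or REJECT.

initial (ε-close {0}): {0,1,2,3,4,6,8,14}
'a' @ 1: {1,3,4,5,6,7,8,10,11,12}  (accept∈set)
'b' @ 2: {1,3,4,6,8,11,12,13}  (accept∈set)
'b' @ 3: {1,3,4,6,8,11,12,13}  (accept∈set)
'd' @ 4: {1,3,4,5,6,8,9,10,11,12}  (accept∈set)
after full input: {1,3,4,5,6,8,9,10,11,12}  (accept=1 in)

Answer: ACCEPT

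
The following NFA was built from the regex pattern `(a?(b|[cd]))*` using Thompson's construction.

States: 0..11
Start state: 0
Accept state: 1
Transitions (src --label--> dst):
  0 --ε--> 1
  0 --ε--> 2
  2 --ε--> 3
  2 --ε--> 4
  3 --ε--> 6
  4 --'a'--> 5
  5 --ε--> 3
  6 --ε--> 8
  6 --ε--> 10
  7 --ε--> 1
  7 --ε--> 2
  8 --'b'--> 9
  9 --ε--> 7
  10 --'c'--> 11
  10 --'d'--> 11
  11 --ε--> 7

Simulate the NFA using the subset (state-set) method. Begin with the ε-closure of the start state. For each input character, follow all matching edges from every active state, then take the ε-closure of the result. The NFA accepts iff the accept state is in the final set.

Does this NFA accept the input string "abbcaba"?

initial (ε-close {0}): {0,1,2,3,4,6,8,10}
'a' @ 1: {3,5,6,8,10}
'b' @ 2: {1,2,3,4,6,7,8,9,10}  (accept∈set)
'b' @ 3: {1,2,3,4,6,7,8,9,10}  (accept∈set)
'c' @ 4: {1,2,3,4,6,7,8,10,11}  (accept∈set)
'a' @ 5: {3,5,6,8,10}
'b' @ 6: {1,2,3,4,6,7,8,9,10}  (accept∈set)
'a' @ 7: {3,5,6,8,10}
after full input: {3,5,6,8,10}  (accept=1 not in)

Answer: REJECT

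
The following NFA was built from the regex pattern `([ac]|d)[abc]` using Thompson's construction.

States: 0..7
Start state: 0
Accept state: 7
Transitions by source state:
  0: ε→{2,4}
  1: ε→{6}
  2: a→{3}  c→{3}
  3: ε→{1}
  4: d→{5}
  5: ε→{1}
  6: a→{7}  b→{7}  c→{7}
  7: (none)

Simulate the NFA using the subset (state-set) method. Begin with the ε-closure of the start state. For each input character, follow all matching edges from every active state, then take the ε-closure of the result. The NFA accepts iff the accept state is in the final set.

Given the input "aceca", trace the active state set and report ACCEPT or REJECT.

S₀ = ε-closure({0}) = {0,2,4}
'a' @ 1: {1,3,6}
'c' @ 2: {7}  ✓accept
'e' @ 3: {}  — state set empty
rest 'ca' ignored (set empty)
after full input: {}  (accept=7 not in)

Answer: REJECT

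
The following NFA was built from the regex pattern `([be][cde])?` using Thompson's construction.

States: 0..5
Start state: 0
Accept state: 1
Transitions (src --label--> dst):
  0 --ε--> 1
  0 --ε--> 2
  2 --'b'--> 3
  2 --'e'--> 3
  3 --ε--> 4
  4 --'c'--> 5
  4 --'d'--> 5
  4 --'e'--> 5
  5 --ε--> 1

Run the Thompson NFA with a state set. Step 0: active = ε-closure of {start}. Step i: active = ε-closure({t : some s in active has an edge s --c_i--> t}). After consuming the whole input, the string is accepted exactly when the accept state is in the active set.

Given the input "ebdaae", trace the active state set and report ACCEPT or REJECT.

S₀ = ε-closure({0}) = {0,1,2}
'e' @ 1: {3,4}
'b' @ 2: {}  — no active states
rest 'daae' ignored (set empty)
after full input: {}  (accept=1 not in)

Answer: REJECT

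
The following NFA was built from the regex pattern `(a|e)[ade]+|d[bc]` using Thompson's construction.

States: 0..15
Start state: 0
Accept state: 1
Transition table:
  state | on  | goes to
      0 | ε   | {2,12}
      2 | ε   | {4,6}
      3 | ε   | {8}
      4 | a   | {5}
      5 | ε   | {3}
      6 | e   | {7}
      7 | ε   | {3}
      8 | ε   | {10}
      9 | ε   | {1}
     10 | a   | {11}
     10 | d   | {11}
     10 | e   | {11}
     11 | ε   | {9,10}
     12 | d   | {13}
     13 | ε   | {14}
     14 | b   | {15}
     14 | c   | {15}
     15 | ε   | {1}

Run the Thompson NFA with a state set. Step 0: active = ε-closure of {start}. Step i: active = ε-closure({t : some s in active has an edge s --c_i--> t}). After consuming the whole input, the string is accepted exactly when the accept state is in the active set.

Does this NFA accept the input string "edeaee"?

start: ε-closure({0}) = {0,2,4,6,12}
'e' @ 1: {3,7,8,10}
'd' @ 2: {1,9,10,11}  (accept∈set)
'e' @ 3: {1,9,10,11}  (accept∈set)
'a' @ 4: {1,9,10,11}  (accept∈set)
'e' @ 5: {1,9,10,11}  (accept∈set)
'e' @ 6: {1,9,10,11}  (accept∈set)
end set {1,9,10,11} — state 1 in

Answer: ACCEPT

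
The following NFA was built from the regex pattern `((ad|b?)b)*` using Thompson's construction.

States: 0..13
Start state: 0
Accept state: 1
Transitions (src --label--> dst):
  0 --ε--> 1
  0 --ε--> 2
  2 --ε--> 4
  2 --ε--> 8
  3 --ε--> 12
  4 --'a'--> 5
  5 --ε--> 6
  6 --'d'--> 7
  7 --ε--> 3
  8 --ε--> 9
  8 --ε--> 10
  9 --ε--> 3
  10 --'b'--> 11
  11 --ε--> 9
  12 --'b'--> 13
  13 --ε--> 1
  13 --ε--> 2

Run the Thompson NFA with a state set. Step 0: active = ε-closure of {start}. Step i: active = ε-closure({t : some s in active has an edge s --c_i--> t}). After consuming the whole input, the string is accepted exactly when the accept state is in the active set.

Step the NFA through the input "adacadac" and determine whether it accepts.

Answer: REJECT

Trace:
initial (ε-close {0}): {0,1,2,3,4,8,9,10,12}
'a' @ 1: {5,6}
'd' @ 2: {3,7,12}
'a' @ 3: {}  — state set empty
rest 'cadac' ignored (set empty)
after full input: {}  (accept=1 not in)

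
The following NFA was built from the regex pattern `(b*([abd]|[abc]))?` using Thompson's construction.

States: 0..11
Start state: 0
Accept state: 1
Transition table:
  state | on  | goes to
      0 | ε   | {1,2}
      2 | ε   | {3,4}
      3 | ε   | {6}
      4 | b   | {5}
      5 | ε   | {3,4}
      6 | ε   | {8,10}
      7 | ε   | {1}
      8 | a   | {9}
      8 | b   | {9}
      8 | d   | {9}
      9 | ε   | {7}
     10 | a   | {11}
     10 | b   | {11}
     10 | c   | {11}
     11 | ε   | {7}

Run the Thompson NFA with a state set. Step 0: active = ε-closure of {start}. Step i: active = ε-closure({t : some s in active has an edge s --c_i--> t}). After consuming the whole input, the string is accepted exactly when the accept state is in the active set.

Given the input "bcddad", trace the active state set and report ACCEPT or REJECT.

Answer: REJECT

Steps:
start: ε-closure({0}) = {0,1,2,3,4,6,8,10}
'b' @ 1: {1,3,4,5,6,7,8,9,10,11}  (accept∈set)
'c' @ 2: {1,7,11}  (accept∈set)
'd' @ 3: {}  — dead — no transitions
rest 'dad' ignored (set empty)
final: {}; accept 1 not in set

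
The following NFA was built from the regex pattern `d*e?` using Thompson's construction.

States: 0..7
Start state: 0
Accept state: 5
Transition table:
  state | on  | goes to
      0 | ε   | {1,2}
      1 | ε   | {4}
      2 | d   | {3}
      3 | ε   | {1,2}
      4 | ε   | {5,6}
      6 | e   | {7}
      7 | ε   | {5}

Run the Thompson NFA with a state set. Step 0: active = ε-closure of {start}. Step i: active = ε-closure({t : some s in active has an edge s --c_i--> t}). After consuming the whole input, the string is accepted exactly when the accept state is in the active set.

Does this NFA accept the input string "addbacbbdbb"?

start: ε-closure({0}) = {0,1,2,4,5,6}
'a' @ 1: {}  — dead — no transitions
rest 'ddbacbbdbb' ignored (set empty)
final: {}; accept 5 not in set

Answer: REJECT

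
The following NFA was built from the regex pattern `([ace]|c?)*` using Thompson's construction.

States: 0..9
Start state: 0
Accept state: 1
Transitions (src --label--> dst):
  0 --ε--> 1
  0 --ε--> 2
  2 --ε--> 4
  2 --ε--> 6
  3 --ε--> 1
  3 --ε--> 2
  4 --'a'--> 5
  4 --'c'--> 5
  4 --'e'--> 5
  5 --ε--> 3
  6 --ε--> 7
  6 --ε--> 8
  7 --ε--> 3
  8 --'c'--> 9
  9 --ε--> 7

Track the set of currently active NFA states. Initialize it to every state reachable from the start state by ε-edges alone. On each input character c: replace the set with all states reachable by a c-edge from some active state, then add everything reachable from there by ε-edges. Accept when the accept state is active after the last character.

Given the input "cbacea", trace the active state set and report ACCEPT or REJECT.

Answer: REJECT

Derivation:
S₀ = ε-closure({0}) = {0,1,2,3,4,6,7,8}
'c' @ 1: {1,2,3,4,5,6,7,8,9}  ✓accept
'b' @ 2: {}  — dead — no transitions
rest 'acea' ignored (set empty)
after full input: {}  (accept=1 not in)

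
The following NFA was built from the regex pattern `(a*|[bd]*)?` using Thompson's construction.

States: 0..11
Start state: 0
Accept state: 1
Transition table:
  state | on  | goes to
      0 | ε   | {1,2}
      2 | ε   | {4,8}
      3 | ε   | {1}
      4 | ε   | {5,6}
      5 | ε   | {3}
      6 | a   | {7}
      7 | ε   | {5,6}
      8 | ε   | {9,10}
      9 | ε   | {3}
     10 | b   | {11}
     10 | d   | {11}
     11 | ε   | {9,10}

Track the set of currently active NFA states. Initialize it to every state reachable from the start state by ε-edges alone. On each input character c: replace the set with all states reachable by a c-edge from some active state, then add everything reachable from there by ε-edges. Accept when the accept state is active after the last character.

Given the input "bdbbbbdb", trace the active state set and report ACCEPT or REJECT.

S₀ = ε-closure({0}) = {0,1,2,3,4,5,6,8,9,10}
'b' @ 1: {1,3,9,10,11}  [accepting]
'd' @ 2: {1,3,9,10,11}  [accepting]
'b' @ 3: {1,3,9,10,11}  [accepting]
'b' @ 4: {1,3,9,10,11}  [accepting]
'b' @ 5: {1,3,9,10,11}  [accepting]
'b' @ 6: {1,3,9,10,11}  [accepting]
'd' @ 7: {1,3,9,10,11}  [accepting]
'b' @ 8: {1,3,9,10,11}  [accepting]
after full input: {1,3,9,10,11}  (accept=1 in)

Answer: ACCEPT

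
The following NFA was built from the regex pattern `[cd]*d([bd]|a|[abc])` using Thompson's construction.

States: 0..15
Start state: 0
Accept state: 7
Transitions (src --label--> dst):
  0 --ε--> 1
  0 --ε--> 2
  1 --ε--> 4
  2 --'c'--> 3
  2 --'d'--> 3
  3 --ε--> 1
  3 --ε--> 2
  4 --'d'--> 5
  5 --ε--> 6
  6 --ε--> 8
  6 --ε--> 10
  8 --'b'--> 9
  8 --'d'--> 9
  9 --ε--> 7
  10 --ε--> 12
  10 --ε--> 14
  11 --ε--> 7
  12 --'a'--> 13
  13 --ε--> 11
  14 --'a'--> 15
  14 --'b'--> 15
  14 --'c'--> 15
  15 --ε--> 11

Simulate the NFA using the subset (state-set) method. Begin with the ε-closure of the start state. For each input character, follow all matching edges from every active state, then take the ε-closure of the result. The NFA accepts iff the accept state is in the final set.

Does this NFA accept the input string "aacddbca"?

start: ε-closure({0}) = {0,1,2,4}
'a' @ 1: {}  — state set empty
rest 'acddbca' ignored (set empty)
end set {} — state 7 not in

Answer: REJECT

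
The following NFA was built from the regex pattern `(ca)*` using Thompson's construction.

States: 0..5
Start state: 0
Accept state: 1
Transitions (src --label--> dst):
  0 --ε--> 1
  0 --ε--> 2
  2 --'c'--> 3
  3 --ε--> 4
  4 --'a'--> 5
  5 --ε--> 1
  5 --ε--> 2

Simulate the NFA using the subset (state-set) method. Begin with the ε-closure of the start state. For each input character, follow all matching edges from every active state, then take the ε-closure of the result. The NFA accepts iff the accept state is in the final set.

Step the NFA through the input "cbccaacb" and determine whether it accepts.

Answer: REJECT

Steps:
initial (ε-close {0}): {0,1,2}
'c' @ 1: {3,4}
'b' @ 2: {}  — state set empty
rest 'ccaacb' ignored (set empty)
after full input: {}  (accept=1 not in)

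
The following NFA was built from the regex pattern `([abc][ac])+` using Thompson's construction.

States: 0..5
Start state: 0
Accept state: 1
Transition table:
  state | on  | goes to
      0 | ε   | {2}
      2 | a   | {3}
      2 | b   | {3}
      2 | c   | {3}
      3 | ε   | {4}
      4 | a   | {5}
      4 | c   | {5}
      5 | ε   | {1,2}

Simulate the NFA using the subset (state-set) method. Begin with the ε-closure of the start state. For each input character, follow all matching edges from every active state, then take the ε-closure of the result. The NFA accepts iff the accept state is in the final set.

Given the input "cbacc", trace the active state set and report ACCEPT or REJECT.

start: ε-closure({0}) = {0,2}
'c' @ 1: {3,4}
'b' @ 2: {}  — state set empty
rest 'acc' ignored (set empty)
end set {} — state 1 not in

Answer: REJECT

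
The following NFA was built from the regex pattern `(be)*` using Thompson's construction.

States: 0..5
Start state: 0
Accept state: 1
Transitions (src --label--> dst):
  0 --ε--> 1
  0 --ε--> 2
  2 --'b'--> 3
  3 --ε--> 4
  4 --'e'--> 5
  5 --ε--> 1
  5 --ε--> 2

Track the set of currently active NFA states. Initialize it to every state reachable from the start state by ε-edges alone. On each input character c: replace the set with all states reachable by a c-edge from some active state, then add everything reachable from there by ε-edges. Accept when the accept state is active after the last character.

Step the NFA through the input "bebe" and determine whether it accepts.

S₀ = ε-closure({0}) = {0,1,2}
'b' @ 1: {3,4}
'e' @ 2: {1,2,5}  (accept∈set)
'b' @ 3: {3,4}
'e' @ 4: {1,2,5}  (accept∈set)
final: {1,2,5}; accept 1 in set

Answer: ACCEPT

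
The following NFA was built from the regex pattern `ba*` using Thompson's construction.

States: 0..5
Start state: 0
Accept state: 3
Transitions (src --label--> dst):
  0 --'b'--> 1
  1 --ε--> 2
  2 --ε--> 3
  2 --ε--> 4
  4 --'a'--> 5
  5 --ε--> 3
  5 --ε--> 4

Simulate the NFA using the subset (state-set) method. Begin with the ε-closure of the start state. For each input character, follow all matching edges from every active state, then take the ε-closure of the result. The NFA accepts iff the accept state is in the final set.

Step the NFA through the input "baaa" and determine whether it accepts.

Answer: ACCEPT

Steps:
S₀ = ε-closure({0}) = {0}
'b' @ 1: {1,2,3,4}  [accepting]
'a' @ 2: {3,4,5}  [accepting]
'a' @ 3: {3,4,5}  [accepting]
'a' @ 4: {3,4,5}  [accepting]
final: {3,4,5}; accept 3 in set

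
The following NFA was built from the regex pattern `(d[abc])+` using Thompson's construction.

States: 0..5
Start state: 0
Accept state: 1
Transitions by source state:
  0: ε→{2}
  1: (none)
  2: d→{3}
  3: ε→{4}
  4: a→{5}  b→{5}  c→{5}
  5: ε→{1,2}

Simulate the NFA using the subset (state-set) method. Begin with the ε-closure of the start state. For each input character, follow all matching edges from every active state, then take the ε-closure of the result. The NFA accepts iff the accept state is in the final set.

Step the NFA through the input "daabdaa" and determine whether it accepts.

Answer: REJECT

Trace:
S₀ = ε-closure({0}) = {0,2}
'd' @ 1: {3,4}
'a' @ 2: {1,2,5}  ✓accept
'a' @ 3: {}  — no active states
rest 'bdaa' ignored (set empty)
after full input: {}  (accept=1 not in)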